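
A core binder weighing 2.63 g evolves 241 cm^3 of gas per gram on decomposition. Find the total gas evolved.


Formula: V_gas = W_binder * gas_evolution_rate
V = 2.63 g * 241 cm^3/g = 633.8300 cm^3

Answer: 633.8300 cm^3


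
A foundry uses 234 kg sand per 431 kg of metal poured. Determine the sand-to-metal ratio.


Formula: Sand-to-Metal Ratio = W_sand / W_metal
Ratio = 234 kg / 431 kg = 0.5429


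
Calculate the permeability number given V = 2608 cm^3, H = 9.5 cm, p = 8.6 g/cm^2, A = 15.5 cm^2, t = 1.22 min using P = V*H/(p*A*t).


Formula: Permeability Number P = (V * H) / (p * A * t)
Numerator: V * H = 2608 * 9.5 = 24776.0
Denominator: p * A * t = 8.6 * 15.5 * 1.22 = 162.626
P = 24776.0 / 162.626 = 152.3496


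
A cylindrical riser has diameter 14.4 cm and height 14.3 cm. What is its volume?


Formula: V = pi * (D/2)^2 * H  (cylinder volume)
Radius = D/2 = 14.4/2 = 7.2 cm
V = pi * 7.2^2 * 14.3 = 2328.9003 cm^3

Final answer: 2328.9003 cm^3


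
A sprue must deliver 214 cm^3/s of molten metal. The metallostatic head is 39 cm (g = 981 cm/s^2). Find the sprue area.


Formula: v = sqrt(2*g*h), A = Q/v
Velocity: v = sqrt(2 * 981 * 39) = sqrt(76518) = 276.6189 cm/s
Sprue area: A = Q / v = 214 / 276.6189 = 0.7736 cm^2

Final answer: 0.7736 cm^2


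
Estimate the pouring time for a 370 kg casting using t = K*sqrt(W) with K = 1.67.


Formula: t = K * sqrt(W)
sqrt(W) = sqrt(370) = 19.23538
t = 1.67 * 19.23538 = 32.1231 s


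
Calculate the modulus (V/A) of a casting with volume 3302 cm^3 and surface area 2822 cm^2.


Formula: Casting Modulus M = V / A
M = 3302 cm^3 / 2822 cm^2 = 1.1701 cm

Final answer: 1.1701 cm


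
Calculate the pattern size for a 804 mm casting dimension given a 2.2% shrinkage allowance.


Formula: L_pattern = L_casting * (1 + shrinkage_rate/100)
Shrinkage factor = 1 + 2.2/100 = 1.022
L_pattern = 804 mm * 1.022 = 821.6880 mm


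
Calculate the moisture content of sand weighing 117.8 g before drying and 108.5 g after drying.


Formula: MC = (W_wet - W_dry) / W_wet * 100
Water mass = 117.8 - 108.5 = 9.3 g
MC = 9.3 / 117.8 * 100 = 7.8947%


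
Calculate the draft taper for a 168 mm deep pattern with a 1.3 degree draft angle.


Formula: taper = depth * tan(draft_angle)
tan(1.3 deg) = 0.0226932
taper = 168 mm * 0.0226932 = 3.8125 mm

Answer: 3.8125 mm


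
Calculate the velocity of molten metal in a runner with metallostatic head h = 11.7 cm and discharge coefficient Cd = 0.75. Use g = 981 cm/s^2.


Formula: v = Cd * sqrt(2 * g * h)  (Torricelli with discharge coefficient)
2*g*h = 2 * 981 * 11.7 = 22955.4 cm^2/s^2
sqrt(22955.4) = 151.51040 cm/s
v = 0.75 * 151.51040 = 113.6328 cm/s

113.6328 cm/s


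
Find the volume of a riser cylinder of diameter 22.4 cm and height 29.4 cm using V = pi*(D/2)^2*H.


Formula: V = pi * (D/2)^2 * H  (cylinder volume)
Radius = D/2 = 22.4/2 = 11.2 cm
V = pi * 11.2^2 * 29.4 = 11585.9926 cm^3

Answer: 11585.9926 cm^3


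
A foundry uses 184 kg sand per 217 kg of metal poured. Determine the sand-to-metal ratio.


Formula: Sand-to-Metal Ratio = W_sand / W_metal
Ratio = 184 kg / 217 kg = 0.8479

Answer: 0.8479


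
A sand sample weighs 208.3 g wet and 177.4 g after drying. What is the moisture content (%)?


Formula: MC = (W_wet - W_dry) / W_wet * 100
Water mass = 208.3 - 177.4 = 30.9 g
MC = 30.9 / 208.3 * 100 = 14.8344%

14.8344%


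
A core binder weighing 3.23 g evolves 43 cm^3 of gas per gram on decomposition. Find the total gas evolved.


Formula: V_gas = W_binder * gas_evolution_rate
V = 3.23 g * 43 cm^3/g = 138.8900 cm^3


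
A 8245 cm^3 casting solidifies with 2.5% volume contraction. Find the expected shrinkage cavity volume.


Formula: V_shrink = V_casting * shrinkage_pct / 100
V_shrink = 8245 cm^3 * 2.5 / 100 = 206.1250 cm^3


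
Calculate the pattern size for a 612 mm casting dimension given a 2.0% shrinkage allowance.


Formula: L_pattern = L_casting * (1 + shrinkage_rate/100)
Shrinkage factor = 1 + 2.0/100 = 1.02
L_pattern = 612 mm * 1.02 = 624.2400 mm

624.2400 mm


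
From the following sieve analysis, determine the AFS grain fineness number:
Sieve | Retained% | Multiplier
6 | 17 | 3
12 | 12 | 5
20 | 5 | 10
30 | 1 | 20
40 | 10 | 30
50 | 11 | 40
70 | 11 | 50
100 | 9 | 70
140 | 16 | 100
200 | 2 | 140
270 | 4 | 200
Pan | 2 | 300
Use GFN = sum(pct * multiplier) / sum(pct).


Formula: GFN = sum(pct * multiplier) / sum(pct)
sum(pct * multiplier) = 5381
sum(pct) = 100
GFN = 5381 / 100 = 53.81

53.81


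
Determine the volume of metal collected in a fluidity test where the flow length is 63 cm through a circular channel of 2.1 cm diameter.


Formula: V = pi * (d/2)^2 * L  (cylinder volume)
Radius = 2.1/2 = 1.05 cm
V = pi * 1.05^2 * 63 = 218.2072 cm^3

Final answer: 218.2072 cm^3


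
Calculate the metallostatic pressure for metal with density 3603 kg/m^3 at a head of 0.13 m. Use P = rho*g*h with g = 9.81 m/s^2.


Formula: P = rho * g * h
rho * g = 3603 * 9.81 = 35345.43 N/m^3
P = 35345.43 * 0.13 = 4594.9059 Pa

Final answer: 4594.9059 Pa


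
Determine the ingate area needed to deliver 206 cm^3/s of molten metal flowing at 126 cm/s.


Formula: A_ingate = Q / v  (continuity equation)
A = 206 cm^3/s / 126 cm/s = 1.6349 cm^2


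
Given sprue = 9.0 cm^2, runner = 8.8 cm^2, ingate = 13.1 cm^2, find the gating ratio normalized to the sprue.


Sprue:Runner:Ingate = 1 : 8.8/9.0 : 13.1/9.0 = 1:0.98:1.46

1:0.98:1.46


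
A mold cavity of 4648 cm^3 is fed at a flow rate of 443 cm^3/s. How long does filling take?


Formula: t_fill = V_mold / Q_flow
t = 4648 cm^3 / 443 cm^3/s = 10.4921 s

Answer: 10.4921 s


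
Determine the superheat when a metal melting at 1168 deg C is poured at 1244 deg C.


Formula: Superheat = T_pour - T_melt
Superheat = 1244 - 1168 = 76 deg C

76 deg C


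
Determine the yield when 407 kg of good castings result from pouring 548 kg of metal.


Formula: Casting Yield = (W_good / W_total) * 100
Yield = (407 kg / 548 kg) * 100 = 74.2701%


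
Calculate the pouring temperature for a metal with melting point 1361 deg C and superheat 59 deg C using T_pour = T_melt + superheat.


Formula: T_pour = T_melt + Superheat
T_pour = 1361 + 59 = 1420 deg C

Answer: 1420 deg C


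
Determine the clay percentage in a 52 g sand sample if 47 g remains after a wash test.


Formula: Clay% = (W_total - W_washed) / W_total * 100
Clay mass = 52 - 47 = 5 g
Clay% = 5 / 52 * 100 = 9.6154%

9.6154%


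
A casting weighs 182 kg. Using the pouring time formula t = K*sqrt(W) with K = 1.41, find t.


Formula: t = K * sqrt(W)
sqrt(W) = sqrt(182) = 13.49074
t = 1.41 * 13.49074 = 19.0219 s

19.0219 s


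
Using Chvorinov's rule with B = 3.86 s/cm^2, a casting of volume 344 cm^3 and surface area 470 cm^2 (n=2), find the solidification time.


Formula: t_s = B * (V/A)^n  (Chvorinov's rule, n=2)
Modulus M = V/A = 344/470 = 0.731915 cm
M^2 = 0.731915^2 = 0.535700 cm^2
t_s = 3.86 * 0.535700 = 2.0678 s

Answer: 2.0678 s


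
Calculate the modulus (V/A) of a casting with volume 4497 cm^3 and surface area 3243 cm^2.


Formula: Casting Modulus M = V / A
M = 4497 cm^3 / 3243 cm^2 = 1.3867 cm


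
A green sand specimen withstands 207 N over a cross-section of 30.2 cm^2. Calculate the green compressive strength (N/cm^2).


Formula: Compressive Strength = Force / Area
Strength = 207 N / 30.2 cm^2 = 6.8543 N/cm^2


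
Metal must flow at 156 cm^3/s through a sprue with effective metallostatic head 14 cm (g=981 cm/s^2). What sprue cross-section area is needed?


Formula: v = sqrt(2*g*h), A = Q/v
Velocity: v = sqrt(2 * 981 * 14) = sqrt(27468) = 165.7347 cm/s
Sprue area: A = Q / v = 156 / 165.7347 = 0.9413 cm^2

Answer: 0.9413 cm^2


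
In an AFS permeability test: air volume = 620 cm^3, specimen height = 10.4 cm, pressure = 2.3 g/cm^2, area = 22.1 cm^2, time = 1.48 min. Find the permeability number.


Formula: Permeability Number P = (V * H) / (p * A * t)
Numerator: V * H = 620 * 10.4 = 6448.0
Denominator: p * A * t = 2.3 * 22.1 * 1.48 = 75.2284
P = 6448.0 / 75.2284 = 85.7123

Answer: 85.7123


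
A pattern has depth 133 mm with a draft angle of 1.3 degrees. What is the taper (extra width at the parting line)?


Formula: taper = depth * tan(draft_angle)
tan(1.3 deg) = 0.0226932
taper = 133 mm * 0.0226932 = 3.0182 mm

3.0182 mm


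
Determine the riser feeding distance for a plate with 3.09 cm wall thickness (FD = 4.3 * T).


Formula: FD = 4.3 * T  (riser feeding-distance rule)
FD = 4.3 * 3.09 cm = 13.2870 cm

Final answer: 13.2870 cm


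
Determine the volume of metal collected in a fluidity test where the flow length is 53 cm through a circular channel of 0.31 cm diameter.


Formula: V = pi * (d/2)^2 * L  (cylinder volume)
Radius = 0.31/2 = 0.155 cm
V = pi * 0.155^2 * 53 = 4.0003 cm^3

4.0003 cm^3


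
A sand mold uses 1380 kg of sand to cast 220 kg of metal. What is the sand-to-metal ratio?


Formula: Sand-to-Metal Ratio = W_sand / W_metal
Ratio = 1380 kg / 220 kg = 6.2727

Answer: 6.2727


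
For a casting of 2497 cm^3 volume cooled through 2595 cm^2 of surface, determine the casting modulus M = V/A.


Formula: Casting Modulus M = V / A
M = 2497 cm^3 / 2595 cm^2 = 0.9622 cm

Answer: 0.9622 cm


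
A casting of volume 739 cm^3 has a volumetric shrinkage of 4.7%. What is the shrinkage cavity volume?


Formula: V_shrink = V_casting * shrinkage_pct / 100
V_shrink = 739 cm^3 * 4.7 / 100 = 34.7330 cm^3

Answer: 34.7330 cm^3


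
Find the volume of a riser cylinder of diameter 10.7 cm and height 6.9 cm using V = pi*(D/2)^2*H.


Formula: V = pi * (D/2)^2 * H  (cylinder volume)
Radius = D/2 = 10.7/2 = 5.35 cm
V = pi * 5.35^2 * 6.9 = 620.4496 cm^3


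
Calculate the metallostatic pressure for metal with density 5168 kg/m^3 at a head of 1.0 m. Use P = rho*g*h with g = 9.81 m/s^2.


Formula: P = rho * g * h
rho * g = 5168 * 9.81 = 50698.08 N/m^3
P = 50698.08 * 1.0 = 50698.0800 Pa

Final answer: 50698.0800 Pa


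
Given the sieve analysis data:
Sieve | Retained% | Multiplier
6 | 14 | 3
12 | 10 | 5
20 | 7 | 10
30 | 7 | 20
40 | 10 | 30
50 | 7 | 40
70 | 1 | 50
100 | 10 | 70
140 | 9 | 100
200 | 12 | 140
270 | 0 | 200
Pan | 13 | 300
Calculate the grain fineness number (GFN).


Formula: GFN = sum(pct * multiplier) / sum(pct)
sum(pct * multiplier) = 8112
sum(pct) = 100
GFN = 8112 / 100 = 81.12

Answer: 81.12


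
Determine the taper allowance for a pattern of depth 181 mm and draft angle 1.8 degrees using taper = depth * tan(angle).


Formula: taper = depth * tan(draft_angle)
tan(1.8 deg) = 0.0314263
taper = 181 mm * 0.0314263 = 5.6882 mm


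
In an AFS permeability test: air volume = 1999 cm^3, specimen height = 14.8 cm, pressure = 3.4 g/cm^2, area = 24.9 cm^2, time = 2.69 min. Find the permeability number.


Formula: Permeability Number P = (V * H) / (p * A * t)
Numerator: V * H = 1999 * 14.8 = 29585.2
Denominator: p * A * t = 3.4 * 24.9 * 2.69 = 227.7354
P = 29585.2 / 227.7354 = 129.9104


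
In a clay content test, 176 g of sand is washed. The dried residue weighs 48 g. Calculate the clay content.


Formula: Clay% = (W_total - W_washed) / W_total * 100
Clay mass = 176 - 48 = 128 g
Clay% = 128 / 176 * 100 = 72.7273%

72.7273%


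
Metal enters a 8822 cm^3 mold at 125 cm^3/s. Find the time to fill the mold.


Formula: t_fill = V_mold / Q_flow
t = 8822 cm^3 / 125 cm^3/s = 70.5760 s

Answer: 70.5760 s


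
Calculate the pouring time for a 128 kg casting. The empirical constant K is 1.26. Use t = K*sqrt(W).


Formula: t = K * sqrt(W)
sqrt(W) = sqrt(128) = 11.31371
t = 1.26 * 11.31371 = 14.2553 s


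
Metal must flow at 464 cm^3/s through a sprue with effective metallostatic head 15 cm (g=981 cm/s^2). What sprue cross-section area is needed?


Formula: v = sqrt(2*g*h), A = Q/v
Velocity: v = sqrt(2 * 981 * 15) = sqrt(29430) = 171.5517 cm/s
Sprue area: A = Q / v = 464 / 171.5517 = 2.7047 cm^2

Answer: 2.7047 cm^2


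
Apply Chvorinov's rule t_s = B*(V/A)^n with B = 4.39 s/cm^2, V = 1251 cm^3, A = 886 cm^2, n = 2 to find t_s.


Formula: t_s = B * (V/A)^n  (Chvorinov's rule, n=2)
Modulus M = V/A = 1251/886 = 1.411964 cm
M^2 = 1.411964^2 = 1.993642 cm^2
t_s = 4.39 * 1.993642 = 8.7521 s

Answer: 8.7521 s


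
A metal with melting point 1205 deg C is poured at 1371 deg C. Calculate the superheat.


Formula: Superheat = T_pour - T_melt
Superheat = 1371 - 1205 = 166 deg C


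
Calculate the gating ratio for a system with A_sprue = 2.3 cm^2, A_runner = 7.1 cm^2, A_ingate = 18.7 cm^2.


Sprue:Runner:Ingate = 1 : 7.1/2.3 : 18.7/2.3 = 1:3.09:8.13

Answer: 1:3.09:8.13


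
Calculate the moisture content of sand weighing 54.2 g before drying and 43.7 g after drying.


Formula: MC = (W_wet - W_dry) / W_wet * 100
Water mass = 54.2 - 43.7 = 10.5 g
MC = 10.5 / 54.2 * 100 = 19.3727%

Answer: 19.3727%


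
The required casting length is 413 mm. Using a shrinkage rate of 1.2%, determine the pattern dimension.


Formula: L_pattern = L_casting * (1 + shrinkage_rate/100)
Shrinkage factor = 1 + 1.2/100 = 1.012
L_pattern = 413 mm * 1.012 = 417.9560 mm


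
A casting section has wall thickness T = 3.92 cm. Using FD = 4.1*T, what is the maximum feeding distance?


Formula: FD = 4.1 * T  (riser feeding-distance rule)
FD = 4.1 * 3.92 cm = 16.0720 cm

Final answer: 16.0720 cm


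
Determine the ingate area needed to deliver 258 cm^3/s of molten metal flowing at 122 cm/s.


Formula: A_ingate = Q / v  (continuity equation)
A = 258 cm^3/s / 122 cm/s = 2.1148 cm^2

2.1148 cm^2


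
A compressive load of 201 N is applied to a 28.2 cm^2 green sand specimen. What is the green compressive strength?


Formula: Compressive Strength = Force / Area
Strength = 201 N / 28.2 cm^2 = 7.1277 N/cm^2

Answer: 7.1277 N/cm^2


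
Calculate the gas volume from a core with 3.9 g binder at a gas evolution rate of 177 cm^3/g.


Formula: V_gas = W_binder * gas_evolution_rate
V = 3.9 g * 177 cm^3/g = 690.3000 cm^3

Answer: 690.3000 cm^3


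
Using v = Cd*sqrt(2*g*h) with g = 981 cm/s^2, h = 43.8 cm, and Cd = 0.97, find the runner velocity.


Formula: v = Cd * sqrt(2 * g * h)  (Torricelli with discharge coefficient)
2*g*h = 2 * 981 * 43.8 = 85935.6 cm^2/s^2
sqrt(85935.6) = 293.14774 cm/s
v = 0.97 * 293.14774 = 284.3533 cm/s

Final answer: 284.3533 cm/s


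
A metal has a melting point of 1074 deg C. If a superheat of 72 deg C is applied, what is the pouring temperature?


Formula: T_pour = T_melt + Superheat
T_pour = 1074 + 72 = 1146 deg C

Final answer: 1146 deg C


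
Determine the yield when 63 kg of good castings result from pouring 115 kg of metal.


Formula: Casting Yield = (W_good / W_total) * 100
Yield = (63 kg / 115 kg) * 100 = 54.7826%

Answer: 54.7826%


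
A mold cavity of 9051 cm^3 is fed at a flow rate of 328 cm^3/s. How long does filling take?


Formula: t_fill = V_mold / Q_flow
t = 9051 cm^3 / 328 cm^3/s = 27.5945 s

Final answer: 27.5945 s


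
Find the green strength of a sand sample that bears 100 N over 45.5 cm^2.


Formula: Compressive Strength = Force / Area
Strength = 100 N / 45.5 cm^2 = 2.1978 N/cm^2

2.1978 N/cm^2


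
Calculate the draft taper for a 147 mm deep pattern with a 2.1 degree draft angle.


Formula: taper = depth * tan(draft_angle)
tan(2.1 deg) = 0.0366683
taper = 147 mm * 0.0366683 = 5.3902 mm

5.3902 mm


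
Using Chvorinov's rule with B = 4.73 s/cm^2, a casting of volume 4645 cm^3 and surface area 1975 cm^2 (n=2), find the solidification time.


Formula: t_s = B * (V/A)^n  (Chvorinov's rule, n=2)
Modulus M = V/A = 4645/1975 = 2.351899 cm
M^2 = 2.351899^2 = 5.531429 cm^2
t_s = 4.73 * 5.531429 = 26.1637 s


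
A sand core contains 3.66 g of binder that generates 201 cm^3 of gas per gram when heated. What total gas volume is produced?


Formula: V_gas = W_binder * gas_evolution_rate
V = 3.66 g * 201 cm^3/g = 735.6600 cm^3


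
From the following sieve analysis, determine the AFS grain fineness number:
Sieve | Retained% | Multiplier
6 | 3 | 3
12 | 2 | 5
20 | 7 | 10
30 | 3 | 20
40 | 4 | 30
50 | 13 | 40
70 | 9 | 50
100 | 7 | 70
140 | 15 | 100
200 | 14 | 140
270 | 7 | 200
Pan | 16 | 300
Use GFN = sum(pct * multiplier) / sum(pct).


Formula: GFN = sum(pct * multiplier) / sum(pct)
sum(pct * multiplier) = 11389
sum(pct) = 100
GFN = 11389 / 100 = 113.89


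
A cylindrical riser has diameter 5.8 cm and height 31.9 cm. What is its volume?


Formula: V = pi * (D/2)^2 * H  (cylinder volume)
Radius = D/2 = 5.8/2 = 2.9 cm
V = pi * 2.9^2 * 31.9 = 842.8233 cm^3

Answer: 842.8233 cm^3


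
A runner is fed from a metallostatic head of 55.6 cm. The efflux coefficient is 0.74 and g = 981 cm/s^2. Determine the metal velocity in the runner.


Formula: v = Cd * sqrt(2 * g * h)  (Torricelli with discharge coefficient)
2*g*h = 2 * 981 * 55.6 = 109087.2 cm^2/s^2
sqrt(109087.2) = 330.28351 cm/s
v = 0.74 * 330.28351 = 244.4098 cm/s

Answer: 244.4098 cm/s


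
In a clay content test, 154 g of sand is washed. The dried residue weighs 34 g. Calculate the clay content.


Formula: Clay% = (W_total - W_washed) / W_total * 100
Clay mass = 154 - 34 = 120 g
Clay% = 120 / 154 * 100 = 77.9221%

77.9221%


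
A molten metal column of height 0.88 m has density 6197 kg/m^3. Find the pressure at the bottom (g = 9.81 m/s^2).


Formula: P = rho * g * h
rho * g = 6197 * 9.81 = 60792.57 N/m^3
P = 60792.57 * 0.88 = 53497.4616 Pa

Final answer: 53497.4616 Pa


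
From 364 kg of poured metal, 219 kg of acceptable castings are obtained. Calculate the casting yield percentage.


Formula: Casting Yield = (W_good / W_total) * 100
Yield = (219 kg / 364 kg) * 100 = 60.1648%


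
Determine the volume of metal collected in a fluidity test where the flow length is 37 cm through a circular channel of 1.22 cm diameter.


Formula: V = pi * (d/2)^2 * L  (cylinder volume)
Radius = 1.22/2 = 0.61 cm
V = pi * 0.61^2 * 37 = 43.2525 cm^3

Answer: 43.2525 cm^3


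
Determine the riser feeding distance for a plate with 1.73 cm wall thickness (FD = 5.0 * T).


Formula: FD = 5.0 * T  (riser feeding-distance rule)
FD = 5.0 * 1.73 cm = 8.6500 cm

Final answer: 8.6500 cm


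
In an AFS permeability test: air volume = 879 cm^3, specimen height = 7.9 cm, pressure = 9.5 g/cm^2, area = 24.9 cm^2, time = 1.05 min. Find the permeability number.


Formula: Permeability Number P = (V * H) / (p * A * t)
Numerator: V * H = 879 * 7.9 = 6944.1
Denominator: p * A * t = 9.5 * 24.9 * 1.05 = 248.3775
P = 6944.1 / 248.3775 = 27.9578

Answer: 27.9578


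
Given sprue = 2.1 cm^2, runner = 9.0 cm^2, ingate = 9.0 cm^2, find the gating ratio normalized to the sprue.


Sprue:Runner:Ingate = 1 : 9.0/2.1 : 9.0/2.1 = 1:4.29:4.29

Final answer: 1:4.29:4.29


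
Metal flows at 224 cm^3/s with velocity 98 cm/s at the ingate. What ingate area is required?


Formula: A_ingate = Q / v  (continuity equation)
A = 224 cm^3/s / 98 cm/s = 2.2857 cm^2

Answer: 2.2857 cm^2


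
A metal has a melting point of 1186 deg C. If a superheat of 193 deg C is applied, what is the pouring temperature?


Formula: T_pour = T_melt + Superheat
T_pour = 1186 + 193 = 1379 deg C

Answer: 1379 deg C


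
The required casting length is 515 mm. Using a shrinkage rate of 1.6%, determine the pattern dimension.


Formula: L_pattern = L_casting * (1 + shrinkage_rate/100)
Shrinkage factor = 1 + 1.6/100 = 1.016
L_pattern = 515 mm * 1.016 = 523.2400 mm

Answer: 523.2400 mm


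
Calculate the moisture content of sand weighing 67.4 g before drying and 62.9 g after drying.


Formula: MC = (W_wet - W_dry) / W_wet * 100
Water mass = 67.4 - 62.9 = 4.5 g
MC = 4.5 / 67.4 * 100 = 6.6766%

Answer: 6.6766%


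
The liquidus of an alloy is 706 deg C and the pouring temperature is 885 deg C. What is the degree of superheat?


Formula: Superheat = T_pour - T_melt
Superheat = 885 - 706 = 179 deg C


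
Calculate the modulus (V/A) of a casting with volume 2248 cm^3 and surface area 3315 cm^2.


Formula: Casting Modulus M = V / A
M = 2248 cm^3 / 3315 cm^2 = 0.6781 cm


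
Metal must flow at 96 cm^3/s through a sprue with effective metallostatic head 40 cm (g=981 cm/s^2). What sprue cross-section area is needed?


Formula: v = sqrt(2*g*h), A = Q/v
Velocity: v = sqrt(2 * 981 * 40) = sqrt(78480) = 280.1428 cm/s
Sprue area: A = Q / v = 96 / 280.1428 = 0.3427 cm^2

Answer: 0.3427 cm^2


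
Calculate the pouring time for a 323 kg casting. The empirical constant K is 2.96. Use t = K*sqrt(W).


Formula: t = K * sqrt(W)
sqrt(W) = sqrt(323) = 17.97220
t = 2.96 * 17.97220 = 53.1977 s


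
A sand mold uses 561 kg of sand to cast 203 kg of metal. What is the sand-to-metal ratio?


Formula: Sand-to-Metal Ratio = W_sand / W_metal
Ratio = 561 kg / 203 kg = 2.7635

Answer: 2.7635


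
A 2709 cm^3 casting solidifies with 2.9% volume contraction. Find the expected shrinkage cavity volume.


Formula: V_shrink = V_casting * shrinkage_pct / 100
V_shrink = 2709 cm^3 * 2.9 / 100 = 78.5610 cm^3

78.5610 cm^3


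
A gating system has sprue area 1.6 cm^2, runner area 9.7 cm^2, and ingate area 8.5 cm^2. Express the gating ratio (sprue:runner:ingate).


Sprue:Runner:Ingate = 1 : 9.7/1.6 : 8.5/1.6 = 1:6.06:5.31

Answer: 1:6.06:5.31


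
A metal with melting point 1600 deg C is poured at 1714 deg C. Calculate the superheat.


Formula: Superheat = T_pour - T_melt
Superheat = 1714 - 1600 = 114 deg C

114 deg C


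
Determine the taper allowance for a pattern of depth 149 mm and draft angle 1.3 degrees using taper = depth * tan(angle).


Formula: taper = depth * tan(draft_angle)
tan(1.3 deg) = 0.0226932
taper = 149 mm * 0.0226932 = 3.3813 mm

3.3813 mm


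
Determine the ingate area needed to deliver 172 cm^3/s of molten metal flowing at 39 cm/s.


Formula: A_ingate = Q / v  (continuity equation)
A = 172 cm^3/s / 39 cm/s = 4.4103 cm^2

4.4103 cm^2


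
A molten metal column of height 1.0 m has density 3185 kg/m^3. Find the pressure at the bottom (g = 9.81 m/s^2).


Formula: P = rho * g * h
rho * g = 3185 * 9.81 = 31244.85 N/m^3
P = 31244.85 * 1.0 = 31244.8500 Pa

Final answer: 31244.8500 Pa


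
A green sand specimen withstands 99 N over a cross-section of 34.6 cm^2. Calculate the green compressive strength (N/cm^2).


Formula: Compressive Strength = Force / Area
Strength = 99 N / 34.6 cm^2 = 2.8613 N/cm^2

2.8613 N/cm^2


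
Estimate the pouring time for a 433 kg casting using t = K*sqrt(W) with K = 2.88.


Formula: t = K * sqrt(W)
sqrt(W) = sqrt(433) = 20.80865
t = 2.88 * 20.80865 = 59.9289 s


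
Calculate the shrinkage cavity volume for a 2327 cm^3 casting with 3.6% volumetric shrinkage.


Formula: V_shrink = V_casting * shrinkage_pct / 100
V_shrink = 2327 cm^3 * 3.6 / 100 = 83.7720 cm^3


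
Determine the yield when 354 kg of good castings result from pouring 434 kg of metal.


Formula: Casting Yield = (W_good / W_total) * 100
Yield = (354 kg / 434 kg) * 100 = 81.5668%


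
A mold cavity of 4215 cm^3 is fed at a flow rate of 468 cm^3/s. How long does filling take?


Formula: t_fill = V_mold / Q_flow
t = 4215 cm^3 / 468 cm^3/s = 9.0064 s

9.0064 s


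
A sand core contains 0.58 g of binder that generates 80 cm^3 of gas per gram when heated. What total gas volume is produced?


Formula: V_gas = W_binder * gas_evolution_rate
V = 0.58 g * 80 cm^3/g = 46.4000 cm^3

46.4000 cm^3


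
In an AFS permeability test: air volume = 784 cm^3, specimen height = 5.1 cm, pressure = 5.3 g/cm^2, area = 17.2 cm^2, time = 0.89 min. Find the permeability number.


Formula: Permeability Number P = (V * H) / (p * A * t)
Numerator: V * H = 784 * 5.1 = 3998.4
Denominator: p * A * t = 5.3 * 17.2 * 0.89 = 81.1324
P = 3998.4 / 81.1324 = 49.2824

Final answer: 49.2824


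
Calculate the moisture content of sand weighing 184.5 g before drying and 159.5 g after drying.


Formula: MC = (W_wet - W_dry) / W_wet * 100
Water mass = 184.5 - 159.5 = 25.0 g
MC = 25.0 / 184.5 * 100 = 13.5501%

Final answer: 13.5501%


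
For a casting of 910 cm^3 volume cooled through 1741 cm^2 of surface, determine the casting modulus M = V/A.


Formula: Casting Modulus M = V / A
M = 910 cm^3 / 1741 cm^2 = 0.5227 cm


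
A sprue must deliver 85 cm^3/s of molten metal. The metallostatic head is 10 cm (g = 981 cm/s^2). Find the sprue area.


Formula: v = sqrt(2*g*h), A = Q/v
Velocity: v = sqrt(2 * 981 * 10) = sqrt(19620) = 140.0714 cm/s
Sprue area: A = Q / v = 85 / 140.0714 = 0.6068 cm^2


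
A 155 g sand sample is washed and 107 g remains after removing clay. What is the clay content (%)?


Formula: Clay% = (W_total - W_washed) / W_total * 100
Clay mass = 155 - 107 = 48 g
Clay% = 48 / 155 * 100 = 30.9677%

30.9677%


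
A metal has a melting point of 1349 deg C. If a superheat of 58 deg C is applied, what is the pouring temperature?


Formula: T_pour = T_melt + Superheat
T_pour = 1349 + 58 = 1407 deg C


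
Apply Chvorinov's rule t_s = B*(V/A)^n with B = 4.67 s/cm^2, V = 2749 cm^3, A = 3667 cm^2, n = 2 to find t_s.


Formula: t_s = B * (V/A)^n  (Chvorinov's rule, n=2)
Modulus M = V/A = 2749/3667 = 0.749659 cm
M^2 = 0.749659^2 = 0.561989 cm^2
t_s = 4.67 * 0.561989 = 2.6245 s

Final answer: 2.6245 s


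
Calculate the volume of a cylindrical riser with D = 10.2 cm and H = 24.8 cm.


Formula: V = pi * (D/2)^2 * H  (cylinder volume)
Radius = D/2 = 10.2/2 = 5.1 cm
V = pi * 5.1^2 * 24.8 = 2026.4781 cm^3


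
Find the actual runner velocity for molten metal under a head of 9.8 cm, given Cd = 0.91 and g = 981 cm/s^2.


Formula: v = Cd * sqrt(2 * g * h)  (Torricelli with discharge coefficient)
2*g*h = 2 * 981 * 9.8 = 19227.6 cm^2/s^2
sqrt(19227.6) = 138.66362 cm/s
v = 0.91 * 138.66362 = 126.1839 cm/s

126.1839 cm/s


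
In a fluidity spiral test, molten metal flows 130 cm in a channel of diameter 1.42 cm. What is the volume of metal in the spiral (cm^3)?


Formula: V = pi * (d/2)^2 * L  (cylinder volume)
Radius = 1.42/2 = 0.71 cm
V = pi * 0.71^2 * 130 = 205.8780 cm^3

205.8780 cm^3


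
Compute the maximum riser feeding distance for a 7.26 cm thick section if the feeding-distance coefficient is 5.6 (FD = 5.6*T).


Formula: FD = 5.6 * T  (riser feeding-distance rule)
FD = 5.6 * 7.26 cm = 40.6560 cm

Final answer: 40.6560 cm


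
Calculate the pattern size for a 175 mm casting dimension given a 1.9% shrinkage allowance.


Formula: L_pattern = L_casting * (1 + shrinkage_rate/100)
Shrinkage factor = 1 + 1.9/100 = 1.019
L_pattern = 175 mm * 1.019 = 178.3250 mm

178.3250 mm


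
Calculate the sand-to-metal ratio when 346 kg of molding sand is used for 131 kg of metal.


Formula: Sand-to-Metal Ratio = W_sand / W_metal
Ratio = 346 kg / 131 kg = 2.6412

Answer: 2.6412


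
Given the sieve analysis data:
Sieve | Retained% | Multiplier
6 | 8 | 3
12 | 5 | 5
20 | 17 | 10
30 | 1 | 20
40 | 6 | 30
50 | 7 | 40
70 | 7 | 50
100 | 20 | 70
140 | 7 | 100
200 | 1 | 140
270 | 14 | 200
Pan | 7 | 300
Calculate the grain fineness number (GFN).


Formula: GFN = sum(pct * multiplier) / sum(pct)
sum(pct * multiplier) = 8189
sum(pct) = 100
GFN = 8189 / 100 = 81.89

81.89


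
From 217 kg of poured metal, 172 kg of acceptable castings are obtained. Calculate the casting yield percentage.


Formula: Casting Yield = (W_good / W_total) * 100
Yield = (172 kg / 217 kg) * 100 = 79.2627%

Final answer: 79.2627%


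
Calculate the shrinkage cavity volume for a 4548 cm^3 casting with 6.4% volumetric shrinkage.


Formula: V_shrink = V_casting * shrinkage_pct / 100
V_shrink = 4548 cm^3 * 6.4 / 100 = 291.0720 cm^3

Final answer: 291.0720 cm^3


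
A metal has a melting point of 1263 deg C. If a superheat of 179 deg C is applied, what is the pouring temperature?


Formula: T_pour = T_melt + Superheat
T_pour = 1263 + 179 = 1442 deg C

Answer: 1442 deg C


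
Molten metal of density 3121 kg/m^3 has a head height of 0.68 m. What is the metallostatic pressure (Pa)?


Formula: P = rho * g * h
rho * g = 3121 * 9.81 = 30617.01 N/m^3
P = 30617.01 * 0.68 = 20819.5668 Pa

20819.5668 Pa


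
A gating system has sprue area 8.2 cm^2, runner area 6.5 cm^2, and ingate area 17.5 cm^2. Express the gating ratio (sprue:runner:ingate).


Sprue:Runner:Ingate = 1 : 6.5/8.2 : 17.5/8.2 = 1:0.79:2.13

Answer: 1:0.79:2.13


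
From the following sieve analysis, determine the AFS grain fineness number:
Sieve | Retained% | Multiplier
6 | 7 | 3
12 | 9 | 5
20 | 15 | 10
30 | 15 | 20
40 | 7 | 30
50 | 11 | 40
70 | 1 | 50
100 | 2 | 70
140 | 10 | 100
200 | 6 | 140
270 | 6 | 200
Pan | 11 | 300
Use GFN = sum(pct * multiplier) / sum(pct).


Formula: GFN = sum(pct * multiplier) / sum(pct)
sum(pct * multiplier) = 7696
sum(pct) = 100
GFN = 7696 / 100 = 76.96


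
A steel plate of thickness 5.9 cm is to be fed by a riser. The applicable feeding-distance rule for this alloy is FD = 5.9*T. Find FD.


Formula: FD = 5.9 * T  (riser feeding-distance rule)
FD = 5.9 * 5.9 cm = 34.8100 cm


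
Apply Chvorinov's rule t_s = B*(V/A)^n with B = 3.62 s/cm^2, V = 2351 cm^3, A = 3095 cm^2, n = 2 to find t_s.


Formula: t_s = B * (V/A)^n  (Chvorinov's rule, n=2)
Modulus M = V/A = 2351/3095 = 0.759612 cm
M^2 = 0.759612^2 = 0.577010 cm^2
t_s = 3.62 * 0.577010 = 2.0888 s

Answer: 2.0888 s


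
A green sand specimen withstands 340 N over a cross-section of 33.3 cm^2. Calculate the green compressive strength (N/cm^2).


Formula: Compressive Strength = Force / Area
Strength = 340 N / 33.3 cm^2 = 10.2102 N/cm^2

Answer: 10.2102 N/cm^2


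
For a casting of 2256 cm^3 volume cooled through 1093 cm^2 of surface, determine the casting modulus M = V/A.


Formula: Casting Modulus M = V / A
M = 2256 cm^3 / 1093 cm^2 = 2.0640 cm

Final answer: 2.0640 cm


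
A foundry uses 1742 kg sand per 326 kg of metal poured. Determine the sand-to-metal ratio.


Formula: Sand-to-Metal Ratio = W_sand / W_metal
Ratio = 1742 kg / 326 kg = 5.3436

Final answer: 5.3436


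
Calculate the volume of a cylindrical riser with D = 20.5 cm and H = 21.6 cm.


Formula: V = pi * (D/2)^2 * H  (cylinder volume)
Radius = D/2 = 20.5/2 = 10.25 cm
V = pi * 10.25^2 * 21.6 = 7129.3733 cm^3

7129.3733 cm^3


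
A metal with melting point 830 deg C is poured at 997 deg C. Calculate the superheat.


Formula: Superheat = T_pour - T_melt
Superheat = 997 - 830 = 167 deg C


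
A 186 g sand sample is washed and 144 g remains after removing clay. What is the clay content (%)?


Formula: Clay% = (W_total - W_washed) / W_total * 100
Clay mass = 186 - 144 = 42 g
Clay% = 42 / 186 * 100 = 22.5806%

Answer: 22.5806%


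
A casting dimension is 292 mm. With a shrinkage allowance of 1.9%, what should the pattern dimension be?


Formula: L_pattern = L_casting * (1 + shrinkage_rate/100)
Shrinkage factor = 1 + 1.9/100 = 1.019
L_pattern = 292 mm * 1.019 = 297.5480 mm

297.5480 mm


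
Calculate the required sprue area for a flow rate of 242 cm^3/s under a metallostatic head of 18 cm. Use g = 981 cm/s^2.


Formula: v = sqrt(2*g*h), A = Q/v
Velocity: v = sqrt(2 * 981 * 18) = sqrt(35316) = 187.9255 cm/s
Sprue area: A = Q / v = 242 / 187.9255 = 1.2877 cm^2

Final answer: 1.2877 cm^2


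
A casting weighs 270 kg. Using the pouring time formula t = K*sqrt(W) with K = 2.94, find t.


Formula: t = K * sqrt(W)
sqrt(W) = sqrt(270) = 16.43168
t = 2.94 * 16.43168 = 48.3091 s


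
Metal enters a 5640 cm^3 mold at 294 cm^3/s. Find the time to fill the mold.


Formula: t_fill = V_mold / Q_flow
t = 5640 cm^3 / 294 cm^3/s = 19.1837 s


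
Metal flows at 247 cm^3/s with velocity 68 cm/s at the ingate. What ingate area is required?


Formula: A_ingate = Q / v  (continuity equation)
A = 247 cm^3/s / 68 cm/s = 3.6324 cm^2


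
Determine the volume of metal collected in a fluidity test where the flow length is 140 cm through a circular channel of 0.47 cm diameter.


Formula: V = pi * (d/2)^2 * L  (cylinder volume)
Radius = 0.47/2 = 0.235 cm
V = pi * 0.235^2 * 140 = 24.2892 cm^3


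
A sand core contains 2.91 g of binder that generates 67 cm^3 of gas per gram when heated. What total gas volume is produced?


Formula: V_gas = W_binder * gas_evolution_rate
V = 2.91 g * 67 cm^3/g = 194.9700 cm^3


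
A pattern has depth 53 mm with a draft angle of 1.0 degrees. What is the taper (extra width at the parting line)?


Formula: taper = depth * tan(draft_angle)
tan(1.0 deg) = 0.0174551
taper = 53 mm * 0.0174551 = 0.9251 mm


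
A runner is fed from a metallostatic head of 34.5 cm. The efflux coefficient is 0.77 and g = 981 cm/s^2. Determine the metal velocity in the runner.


Formula: v = Cd * sqrt(2 * g * h)  (Torricelli with discharge coefficient)
2*g*h = 2 * 981 * 34.5 = 67689.0 cm^2/s^2
sqrt(67689.0) = 260.17110 cm/s
v = 0.77 * 260.17110 = 200.3317 cm/s

200.3317 cm/s


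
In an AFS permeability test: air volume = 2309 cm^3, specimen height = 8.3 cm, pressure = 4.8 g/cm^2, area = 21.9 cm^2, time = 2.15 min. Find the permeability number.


Formula: Permeability Number P = (V * H) / (p * A * t)
Numerator: V * H = 2309 * 8.3 = 19164.7
Denominator: p * A * t = 4.8 * 21.9 * 2.15 = 226.008
P = 19164.7 / 226.008 = 84.7966

84.7966


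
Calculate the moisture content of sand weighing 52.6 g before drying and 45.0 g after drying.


Formula: MC = (W_wet - W_dry) / W_wet * 100
Water mass = 52.6 - 45.0 = 7.6 g
MC = 7.6 / 52.6 * 100 = 14.4487%


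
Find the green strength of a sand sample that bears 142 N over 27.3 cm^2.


Formula: Compressive Strength = Force / Area
Strength = 142 N / 27.3 cm^2 = 5.2015 N/cm^2

Answer: 5.2015 N/cm^2


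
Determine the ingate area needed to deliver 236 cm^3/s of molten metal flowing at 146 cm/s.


Formula: A_ingate = Q / v  (continuity equation)
A = 236 cm^3/s / 146 cm/s = 1.6164 cm^2

Answer: 1.6164 cm^2


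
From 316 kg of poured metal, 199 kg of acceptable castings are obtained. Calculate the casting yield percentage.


Formula: Casting Yield = (W_good / W_total) * 100
Yield = (199 kg / 316 kg) * 100 = 62.9747%

Answer: 62.9747%


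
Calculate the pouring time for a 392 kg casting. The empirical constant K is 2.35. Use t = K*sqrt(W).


Formula: t = K * sqrt(W)
sqrt(W) = sqrt(392) = 19.79899
t = 2.35 * 19.79899 = 46.5276 s

46.5276 s


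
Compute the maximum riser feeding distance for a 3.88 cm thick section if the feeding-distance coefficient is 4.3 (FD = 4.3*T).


Formula: FD = 4.3 * T  (riser feeding-distance rule)
FD = 4.3 * 3.88 cm = 16.6840 cm

Final answer: 16.6840 cm


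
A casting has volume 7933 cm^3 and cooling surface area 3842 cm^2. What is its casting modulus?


Formula: Casting Modulus M = V / A
M = 7933 cm^3 / 3842 cm^2 = 2.0648 cm


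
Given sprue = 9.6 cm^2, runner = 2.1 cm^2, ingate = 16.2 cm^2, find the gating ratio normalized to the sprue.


Sprue:Runner:Ingate = 1 : 2.1/9.6 : 16.2/9.6 = 1:0.22:1.69

Answer: 1:0.22:1.69


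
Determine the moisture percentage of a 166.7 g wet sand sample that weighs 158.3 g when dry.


Formula: MC = (W_wet - W_dry) / W_wet * 100
Water mass = 166.7 - 158.3 = 8.4 g
MC = 8.4 / 166.7 * 100 = 5.0390%

Answer: 5.0390%


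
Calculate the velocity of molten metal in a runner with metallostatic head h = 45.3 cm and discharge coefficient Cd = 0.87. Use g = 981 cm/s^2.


Formula: v = Cd * sqrt(2 * g * h)  (Torricelli with discharge coefficient)
2*g*h = 2 * 981 * 45.3 = 88878.6 cm^2/s^2
sqrt(88878.6) = 298.12514 cm/s
v = 0.87 * 298.12514 = 259.3689 cm/s

Answer: 259.3689 cm/s


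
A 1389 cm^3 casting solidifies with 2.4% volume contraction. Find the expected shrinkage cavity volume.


Formula: V_shrink = V_casting * shrinkage_pct / 100
V_shrink = 1389 cm^3 * 2.4 / 100 = 33.3360 cm^3


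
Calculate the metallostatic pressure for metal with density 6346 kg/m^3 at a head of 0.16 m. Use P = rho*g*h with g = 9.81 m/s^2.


Formula: P = rho * g * h
rho * g = 6346 * 9.81 = 62254.26 N/m^3
P = 62254.26 * 0.16 = 9960.6816 Pa


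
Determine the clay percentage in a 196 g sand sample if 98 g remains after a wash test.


Formula: Clay% = (W_total - W_washed) / W_total * 100
Clay mass = 196 - 98 = 98 g
Clay% = 98 / 196 * 100 = 50.0000%


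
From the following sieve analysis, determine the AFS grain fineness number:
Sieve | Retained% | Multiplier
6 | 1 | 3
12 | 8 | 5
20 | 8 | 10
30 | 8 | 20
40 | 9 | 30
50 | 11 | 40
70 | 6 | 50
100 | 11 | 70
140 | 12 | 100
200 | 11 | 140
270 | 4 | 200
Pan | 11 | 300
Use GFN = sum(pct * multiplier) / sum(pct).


Formula: GFN = sum(pct * multiplier) / sum(pct)
sum(pct * multiplier) = 8903
sum(pct) = 100
GFN = 8903 / 100 = 89.03

Answer: 89.03


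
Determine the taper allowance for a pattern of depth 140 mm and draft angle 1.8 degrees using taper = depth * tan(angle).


Formula: taper = depth * tan(draft_angle)
tan(1.8 deg) = 0.0314263
taper = 140 mm * 0.0314263 = 4.3997 mm


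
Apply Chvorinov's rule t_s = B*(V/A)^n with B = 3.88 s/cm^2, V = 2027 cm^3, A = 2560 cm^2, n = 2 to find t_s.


Formula: t_s = B * (V/A)^n  (Chvorinov's rule, n=2)
Modulus M = V/A = 2027/2560 = 0.791797 cm
M^2 = 0.791797^2 = 0.626942 cm^2
t_s = 3.88 * 0.626942 = 2.4325 s


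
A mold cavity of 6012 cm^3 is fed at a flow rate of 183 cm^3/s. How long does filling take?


Formula: t_fill = V_mold / Q_flow
t = 6012 cm^3 / 183 cm^3/s = 32.8525 s

Answer: 32.8525 s


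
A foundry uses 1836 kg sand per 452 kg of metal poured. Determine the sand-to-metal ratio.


Formula: Sand-to-Metal Ratio = W_sand / W_metal
Ratio = 1836 kg / 452 kg = 4.0619

Answer: 4.0619


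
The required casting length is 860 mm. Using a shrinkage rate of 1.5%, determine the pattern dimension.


Formula: L_pattern = L_casting * (1 + shrinkage_rate/100)
Shrinkage factor = 1 + 1.5/100 = 1.015
L_pattern = 860 mm * 1.015 = 872.9000 mm


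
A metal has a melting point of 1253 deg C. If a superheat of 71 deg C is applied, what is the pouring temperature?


Formula: T_pour = T_melt + Superheat
T_pour = 1253 + 71 = 1324 deg C

Final answer: 1324 deg C


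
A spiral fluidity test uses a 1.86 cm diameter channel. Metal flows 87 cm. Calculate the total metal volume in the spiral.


Formula: V = pi * (d/2)^2 * L  (cylinder volume)
Radius = 1.86/2 = 0.93 cm
V = pi * 0.93^2 * 87 = 236.3932 cm^3

Answer: 236.3932 cm^3


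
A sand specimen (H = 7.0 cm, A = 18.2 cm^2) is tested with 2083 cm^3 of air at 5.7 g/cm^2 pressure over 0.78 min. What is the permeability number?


Formula: Permeability Number P = (V * H) / (p * A * t)
Numerator: V * H = 2083 * 7.0 = 14581.0
Denominator: p * A * t = 5.7 * 18.2 * 0.78 = 80.9172
P = 14581.0 / 80.9172 = 180.1965


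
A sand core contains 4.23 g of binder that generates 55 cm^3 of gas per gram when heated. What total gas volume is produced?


Formula: V_gas = W_binder * gas_evolution_rate
V = 4.23 g * 55 cm^3/g = 232.6500 cm^3

Final answer: 232.6500 cm^3


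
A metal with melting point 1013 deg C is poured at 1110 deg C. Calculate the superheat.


Formula: Superheat = T_pour - T_melt
Superheat = 1110 - 1013 = 97 deg C


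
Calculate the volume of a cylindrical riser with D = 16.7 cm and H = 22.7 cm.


Formula: V = pi * (D/2)^2 * H  (cylinder volume)
Radius = D/2 = 16.7/2 = 8.35 cm
V = pi * 8.35^2 * 22.7 = 4972.2010 cm^3

Final answer: 4972.2010 cm^3


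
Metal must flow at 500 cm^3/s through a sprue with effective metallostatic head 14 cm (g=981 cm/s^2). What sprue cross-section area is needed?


Formula: v = sqrt(2*g*h), A = Q/v
Velocity: v = sqrt(2 * 981 * 14) = sqrt(27468) = 165.7347 cm/s
Sprue area: A = Q / v = 500 / 165.7347 = 3.0169 cm^2


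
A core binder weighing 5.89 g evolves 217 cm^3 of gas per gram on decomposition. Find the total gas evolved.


Formula: V_gas = W_binder * gas_evolution_rate
V = 5.89 g * 217 cm^3/g = 1278.1300 cm^3

Answer: 1278.1300 cm^3
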